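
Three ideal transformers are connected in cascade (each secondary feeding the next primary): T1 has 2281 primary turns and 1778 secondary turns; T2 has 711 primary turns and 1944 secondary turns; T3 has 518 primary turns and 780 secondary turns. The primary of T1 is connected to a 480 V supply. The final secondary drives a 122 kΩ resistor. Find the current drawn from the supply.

Secondary of T1: V = 480.00 × 1778/2281 = 374.15 V.
Secondary of T2: V = 374.15 × 1944/711 = 1023.0 V.
Secondary of T3: V = 1023.0 × 780/518 = 1540.4 V.
I_load = 1540.4/122000 = 0.012626 A, so P_out = 1540.4 × 0.012626 = 19.450 W.
All ideal ⇒ P_in = P_out, so I_supply = 19.450/480 = 0.0405 A.

I_supply ≈ 0.0405 A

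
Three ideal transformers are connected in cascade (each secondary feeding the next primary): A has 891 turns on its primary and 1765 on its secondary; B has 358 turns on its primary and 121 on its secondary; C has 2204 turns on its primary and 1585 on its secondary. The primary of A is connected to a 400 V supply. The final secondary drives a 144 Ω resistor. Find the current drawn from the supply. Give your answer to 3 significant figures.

I_supply ≈ 0.644 A

Secondary of A: V = 400.00 × 1765/891 = 792.37 V.
Secondary of B: V = 792.37 × 121/358 = 267.81 V.
Secondary of C: V = 267.81 × 1585/2204 = 192.60 V.
I_load = 192.60/144 = 1.3375 A, so P_out = 192.60 × 1.3375 = 257.59 W.
All ideal ⇒ P_in = P_out, so I_supply = 257.59/400 = 0.644 A.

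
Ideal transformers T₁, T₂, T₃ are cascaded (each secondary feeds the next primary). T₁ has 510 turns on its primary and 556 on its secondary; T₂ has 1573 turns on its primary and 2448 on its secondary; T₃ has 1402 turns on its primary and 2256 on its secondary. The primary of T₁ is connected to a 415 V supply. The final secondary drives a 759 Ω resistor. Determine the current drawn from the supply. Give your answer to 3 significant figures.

Secondary of T₁: V = 415.00 × 556/510 = 452.43 V.
Secondary of T₂: V = 452.43 × 2448/1573 = 704.10 V.
Secondary of T₃: V = 704.10 × 2256/1402 = 1133.0 V.
I_load = 1133.0/759 = 1.4927 A, so P_out = 1133.0 × 1.4927 = 1691.3 W.
All ideal ⇒ P_in = P_out, so I_supply = 1691.3/415 = 4.08 A.

I_supply ≈ 4.08 A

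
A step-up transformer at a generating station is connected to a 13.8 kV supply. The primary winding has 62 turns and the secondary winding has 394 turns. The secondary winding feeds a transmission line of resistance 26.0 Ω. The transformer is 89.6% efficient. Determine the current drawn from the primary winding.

I_p ≈ 23900 A

V_s = 13800 × 394/62 = 87697 V.
I_s = V_s/R = 87697/26.0 = 3373.0 A.
P_out = V_s I_s = 87697 × 3373.0 = 2.9580×10^8 W.
P_in = P_out/η = 2.9580×10^8/0.896 = 3.3013×10^8 W.
I_p = P_in/V_p = 3.3013×10^8/13800 = 23900 A.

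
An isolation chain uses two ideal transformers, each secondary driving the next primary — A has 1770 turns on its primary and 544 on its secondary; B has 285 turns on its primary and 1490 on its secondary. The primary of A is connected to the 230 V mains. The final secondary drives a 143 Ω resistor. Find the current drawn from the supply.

After A: V = 230.00 × 544/1770 = 70.689 V.
After B: V = 70.689 × 1490/285 = 369.57 V.
I_load = 369.57/143 = 2.5844 A, so P_out = 369.57 × 2.5844 = 955.11 W.
All ideal ⇒ P_in = P_out, so I_supply = 955.11/230 = 4.15 A.

I_supply ≈ 4.15 A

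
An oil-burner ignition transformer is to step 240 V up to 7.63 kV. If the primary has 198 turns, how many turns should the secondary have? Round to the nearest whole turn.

N_s = 6295 turns

N_s/N_p = V_s/V_p, so N_s = 198 × 7630/240 = 6294.8 ≈ 6295 turns.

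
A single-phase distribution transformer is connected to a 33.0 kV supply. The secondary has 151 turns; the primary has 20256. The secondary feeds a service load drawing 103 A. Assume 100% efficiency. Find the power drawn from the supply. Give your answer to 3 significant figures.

I_p = I_s × N_s/N_p = 103 × 151/20256 = 0.76782 A.
P = V_p I_p = 33000 × 0.76782 = 25300 W.

P ≈ 25300 W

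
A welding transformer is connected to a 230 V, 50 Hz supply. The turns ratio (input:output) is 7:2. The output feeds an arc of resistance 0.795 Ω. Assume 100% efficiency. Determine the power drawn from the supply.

P ≈ 5430 W

V_out = V_in × N_out/N_in = 230 × 2/7 = 65.714 V.
I_out = V_out/R = 65.714/0.795 = 82.659 A.
I_in = I_out × N_out/N_in = 82.659 × 2/7 = 23.617 A.
P = V_in I_in = 230 × 23.617 = 5430 W.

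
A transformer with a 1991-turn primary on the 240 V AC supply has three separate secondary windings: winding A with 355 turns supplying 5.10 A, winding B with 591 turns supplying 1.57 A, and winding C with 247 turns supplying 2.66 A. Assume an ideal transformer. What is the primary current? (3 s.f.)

V_A = 240 × 355/1991 = 42.793 V; V_B = 240 × 591/1991 = 71.241 V; V_C = 240 × 247/1991 = 29.774 V.
P_out = V_A I_A + V_B I_B + V_C I_C = 42.793×5.10 + 71.241×1.57 + 29.774×2.66 = 218.24 + 111.85 + 79.199 = 409.29 W.
Ideal ⇒ P_in = P_out, so I_p = P_out/V_p = 409.29/240 = 1.71 A.

I_p ≈ 1.71 A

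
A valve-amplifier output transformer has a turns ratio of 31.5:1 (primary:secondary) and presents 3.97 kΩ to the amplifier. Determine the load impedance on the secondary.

Z_s = Z_p/(N_p/N_s)² = 3970/31.5² = 4.00 Ω.

Z_s ≈ 4.00 Ω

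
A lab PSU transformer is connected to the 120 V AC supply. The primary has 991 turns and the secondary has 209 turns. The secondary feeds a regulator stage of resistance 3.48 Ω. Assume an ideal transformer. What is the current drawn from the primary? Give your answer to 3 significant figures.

V_s = V_p × N_s/N_p = 120 × 209/991 = 25.308 V.
I_s = V_s/R = 25.308/3.48 = 7.2723 A.
For an ideal transformer I_p N_p = I_s N_s, so I_p = 7.2723 × 209/991 = 1.53 A.

I_p ≈ 1.53 A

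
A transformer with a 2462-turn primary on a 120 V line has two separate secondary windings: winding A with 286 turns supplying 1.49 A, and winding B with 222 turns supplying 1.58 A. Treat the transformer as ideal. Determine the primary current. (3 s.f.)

I_p ≈ 0.316 A

V_A = 120 × 286/2462 = 13.940 V; V_B = 120 × 222/2462 = 10.820 V.
P_out = V_A I_A + V_B I_B = 13.940×1.49 + 10.820×1.58 = 20.770 + 17.096 = 37.867 W.
Ideal ⇒ P_in = P_out, so I_p = P_out/V_p = 37.867/120 = 0.316 A.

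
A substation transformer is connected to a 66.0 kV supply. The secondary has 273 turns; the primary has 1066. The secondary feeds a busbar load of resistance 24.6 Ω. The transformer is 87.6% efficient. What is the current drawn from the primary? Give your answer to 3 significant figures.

V_s = 66000 × 273/1066 = 16902 V.
I_s = V_s/R = 16902/24.6 = 687.09 A.
P_out = V_s I_s = 16902 × 687.09 = 1.1614×10^7 W.
P_in = P_out/η = 1.1614×10^7/0.876 = 1.3257×10^7 W.
I_p = P_in/V_p = 1.3257×10^7/66000 = 201 A.

I_p ≈ 201 A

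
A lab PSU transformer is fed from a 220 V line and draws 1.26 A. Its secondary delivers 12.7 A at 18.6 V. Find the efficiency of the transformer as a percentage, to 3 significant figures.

η ≈ 85.2%

P_in = 220 × 1.26 = 277.200 W.
P_out = 18.6 × 12.7 = 236.220 W.
η = P_out/P_in = 236.220/277.200 = 0.852.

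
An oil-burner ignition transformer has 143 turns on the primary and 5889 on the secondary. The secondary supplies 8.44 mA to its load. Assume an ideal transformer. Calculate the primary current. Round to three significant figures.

For an ideal transformer I_p/I_s = N_s/N_p, so I_p = 0.00844 × 5889/143 = 0.348 A.

I_p ≈ 0.348 A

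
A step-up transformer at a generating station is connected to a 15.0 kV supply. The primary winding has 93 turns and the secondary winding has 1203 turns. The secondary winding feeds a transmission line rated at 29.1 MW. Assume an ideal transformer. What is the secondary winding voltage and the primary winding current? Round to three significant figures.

V_s = V_p × N_s/N_p = 15000 × 1203/93 = 194030 V.
I_s = P/V_s = 2.91×10^7/194030 = 149.98 A.
I_p = I_s × N_s/N_p = 149.98 × 1203/93 = 1940 A.

V_s ≈ 194000 V, I_p ≈ 1940 A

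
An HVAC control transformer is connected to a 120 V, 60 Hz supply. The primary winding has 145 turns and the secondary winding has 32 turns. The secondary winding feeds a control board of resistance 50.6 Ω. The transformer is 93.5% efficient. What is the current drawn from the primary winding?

V_s = 120 × 32/145 = 26.483 V.
I_s = V_s/R = 26.483/50.6 = 0.52337 A.
P_out = V_s I_s = 26.483 × 0.52337 = 13.860 W.
P_in = P_out/η = 13.860/0.935 = 14.824 W.
I_p = P_in/V_p = 14.824/120 = 0.124 A.

I_p ≈ 0.124 A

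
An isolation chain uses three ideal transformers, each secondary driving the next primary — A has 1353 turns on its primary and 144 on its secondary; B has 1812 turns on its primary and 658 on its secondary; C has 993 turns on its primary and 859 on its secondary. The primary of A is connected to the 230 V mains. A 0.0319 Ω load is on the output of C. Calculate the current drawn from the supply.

I_supply ≈ 8.06 A

After A: V = 230.00 × 144/1353 = 24.479 V.
After B: V = 24.479 × 658/1812 = 8.8891 V.
After C: V = 8.8891 × 859/993 = 7.6896 V.
I_load = 7.6896/0.0319 = 241.05 A, so P_out = 7.6896 × 241.05 = 1853.6 W.
All ideal ⇒ P_in = P_out, so I_supply = 1853.6/230 = 8.06 A.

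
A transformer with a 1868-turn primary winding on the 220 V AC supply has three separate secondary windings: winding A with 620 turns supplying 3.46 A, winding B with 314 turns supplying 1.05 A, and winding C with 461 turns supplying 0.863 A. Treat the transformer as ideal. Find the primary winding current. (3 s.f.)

I_p ≈ 1.54 A

V_A = 220 × 620/1868 = 73.019 V; V_B = 220 × 314/1868 = 36.981 V; V_C = 220 × 461/1868 = 54.293 V.
P_out = V_A I_A + V_B I_B + V_C I_C = 73.019×3.46 + 36.981×1.05 + 54.293×0.863 = 252.65 + 38.830 + 46.855 = 338.33 W.
Ideal ⇒ P_in = P_out, so I_p = P_out/V_p = 338.33/220 = 1.54 A.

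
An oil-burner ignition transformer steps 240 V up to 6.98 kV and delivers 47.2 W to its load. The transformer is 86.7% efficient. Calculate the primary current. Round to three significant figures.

P_in = P_out/η = 47.2/0.867 = 54.441 W.
I_p = P_in/V_p = 54.441/240 = 0.227 A.

I_p ≈ 0.227 A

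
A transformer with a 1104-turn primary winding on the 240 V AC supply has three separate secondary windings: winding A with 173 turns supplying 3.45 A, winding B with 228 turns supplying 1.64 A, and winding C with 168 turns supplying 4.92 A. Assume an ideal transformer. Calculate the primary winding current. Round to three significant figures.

V_A = 240 × 173/1104 = 37.609 V; V_B = 240 × 228/1104 = 49.565 V; V_C = 240 × 168/1104 = 36.522 V.
P_out = V_A I_A + V_B I_B + V_C I_C = 37.609×3.45 + 49.565×1.64 + 36.522×4.92 = 129.75 + 81.287 + 179.69 = 390.72 W.
Ideal ⇒ P_in = P_out, so I_p = P_out/V_p = 390.72/240 = 1.63 A.

I_p ≈ 1.63 A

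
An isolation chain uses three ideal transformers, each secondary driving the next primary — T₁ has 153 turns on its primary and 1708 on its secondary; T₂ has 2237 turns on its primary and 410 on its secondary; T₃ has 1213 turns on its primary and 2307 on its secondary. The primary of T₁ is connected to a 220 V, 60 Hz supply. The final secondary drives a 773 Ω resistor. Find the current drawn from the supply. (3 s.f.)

After T₁: V = 220.00 × 1708/153 = 2455.9 V.
After T₂: V = 2455.9 × 410/2237 = 450.13 V.
After T₃: V = 450.13 × 2307/1213 = 856.10 V.
I_load = 856.10/773 = 1.1075 A, so P_out = 856.10 × 1.1075 = 948.13 W.
All ideal ⇒ P_in = P_out, so I_supply = 948.13/220 = 4.31 A.

I_supply ≈ 4.31 A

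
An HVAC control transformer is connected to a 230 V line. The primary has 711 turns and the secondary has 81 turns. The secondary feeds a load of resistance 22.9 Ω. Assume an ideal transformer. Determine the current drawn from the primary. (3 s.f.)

V_s = V_p × N_s/N_p = 230 × 81/711 = 26.203 V.
I_s = V_s/R = 26.203/22.9 = 1.1442 A.
For an ideal transformer I_p N_p = I_s N_s, so I_p = 1.1442 × 81/711 = 0.130 A.

I_p ≈ 0.130 A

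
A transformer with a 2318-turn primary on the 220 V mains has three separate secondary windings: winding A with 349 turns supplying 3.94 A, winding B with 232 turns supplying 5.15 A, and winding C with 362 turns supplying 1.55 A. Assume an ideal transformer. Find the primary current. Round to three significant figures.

V_A = 220 × 349/2318 = 33.123 V; V_B = 220 × 232/2318 = 22.019 V; V_C = 220 × 362/2318 = 34.357 V.
P_out = V_A I_A + V_B I_B + V_C I_C = 33.123×3.94 + 22.019×5.15 + 34.357×1.55 = 130.51 + 113.40 + 53.254 = 297.16 W.
Ideal ⇒ P_in = P_out, so I_p = P_out/V_p = 297.16/220 = 1.35 A.

I_p ≈ 1.35 A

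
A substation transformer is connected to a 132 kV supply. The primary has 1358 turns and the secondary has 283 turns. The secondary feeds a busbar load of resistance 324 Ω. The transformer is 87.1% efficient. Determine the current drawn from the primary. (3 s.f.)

V_s = 132000 × 283/1358 = 27508 V.
I_s = V_s/R = 27508/324 = 84.902 A.
P_out = V_s I_s = 27508 × 84.902 = 2.3355×10^6 W.
P_in = P_out/η = 2.3355×10^6/0.871 = 2.6814×10^6 W.
I_p = P_in/V_p = 2.6814×10^6/132000 = 20.3 A.

I_p ≈ 20.3 A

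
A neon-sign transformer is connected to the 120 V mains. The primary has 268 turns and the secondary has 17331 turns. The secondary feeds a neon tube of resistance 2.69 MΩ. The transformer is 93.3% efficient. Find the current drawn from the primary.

I_p ≈ 0.200 A

V_s = 120 × 17331/268 = 7760.1 V.
I_s = V_s/R = 7760.1/(2.69×10^6) = 0.0028848 A.
P_out = V_s I_s = 7760.1 × 0.0028848 = 22.387 W.
P_in = P_out/η = 22.387/0.933 = 23.994 W.
I_p = P_in/V_p = 23.994/120 = 0.200 A.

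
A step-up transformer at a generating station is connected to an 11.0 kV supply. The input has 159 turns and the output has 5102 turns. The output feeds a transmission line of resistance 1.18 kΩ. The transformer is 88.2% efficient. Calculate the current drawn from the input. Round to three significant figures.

I_in ≈ 10900 A

V_out = 11000 × 5102/159 = 352970 V.
I_out = V_out/R = 352970/1180 = 299.13 A.
P_out = V_out I_out = 352970 × 299.13 = 1.0558×10^8 W.
P_in = P_out/η = 1.0558×10^8/0.882 = 1.1971×10^8 W.
I_in = P_in/V_in = 1.1971×10^8/11000 = 10900 A.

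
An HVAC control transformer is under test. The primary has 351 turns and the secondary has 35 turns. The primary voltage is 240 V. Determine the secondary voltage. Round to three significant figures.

V_s/V_p = N_s/N_p, so V_s = 240 × 35/351 = 23.9 V.

V_s ≈ 23.9 V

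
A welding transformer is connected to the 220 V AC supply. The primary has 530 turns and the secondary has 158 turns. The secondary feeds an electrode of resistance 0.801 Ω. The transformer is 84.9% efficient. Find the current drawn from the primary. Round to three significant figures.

I_p ≈ 28.8 A

V_s = 220 × 158/530 = 65.585 V.
I_s = V_s/R = 65.585/0.801 = 81.879 A.
P_out = V_s I_s = 65.585 × 81.879 = 5370.0 W.
P_in = P_out/η = 5370.0/0.849 = 6325.1 W.
I_p = P_in/V_p = 6325.1/220 = 28.8 A.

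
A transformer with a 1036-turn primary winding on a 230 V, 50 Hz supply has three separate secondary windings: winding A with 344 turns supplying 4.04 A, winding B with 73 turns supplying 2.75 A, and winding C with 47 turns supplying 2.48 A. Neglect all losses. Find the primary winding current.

V_A = 230 × 344/1036 = 76.371 V; V_B = 230 × 73/1036 = 16.207 V; V_C = 230 × 47/1036 = 10.434 V.
P_out = V_A I_A + V_B I_B + V_C I_C = 76.371×4.04 + 16.207×2.75 + 10.434×2.48 = 308.54 + 44.568 + 25.877 = 378.98 W.
Ideal ⇒ P_in = P_out, so I_p = P_out/V_p = 378.98/230 = 1.65 A.

I_p ≈ 1.65 A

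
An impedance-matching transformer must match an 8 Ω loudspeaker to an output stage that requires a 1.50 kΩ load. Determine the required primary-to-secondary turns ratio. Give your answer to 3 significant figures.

N_p/N_s ≈ 13.7

Z_p/Z_s = (N_p/N_s)², so N_p/N_s = √(1500/8) = √188 = 13.7.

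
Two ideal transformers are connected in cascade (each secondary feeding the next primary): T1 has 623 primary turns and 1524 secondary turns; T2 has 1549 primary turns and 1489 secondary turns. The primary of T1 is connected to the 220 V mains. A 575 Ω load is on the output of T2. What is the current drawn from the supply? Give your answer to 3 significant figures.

After T1: V = 220.00 × 1524/623 = 538.17 V.
After T2: V = 538.17 × 1489/1549 = 517.32 V.
I_load = 517.32/575 = 0.89969 A, so P_out = 517.32 × 0.89969 = 465.43 W.
All ideal ⇒ P_in = P_out, so I_supply = 465.43/220 = 2.12 A.

I_supply ≈ 2.12 A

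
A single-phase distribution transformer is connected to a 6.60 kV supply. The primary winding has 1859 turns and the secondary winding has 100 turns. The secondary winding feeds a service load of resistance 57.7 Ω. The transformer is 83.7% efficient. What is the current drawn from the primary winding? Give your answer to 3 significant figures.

V_s = 6600 × 100/1859 = 355.03 V.
I_s = V_s/R = 355.03/57.7 = 6.1530 A.
P_out = V_s I_s = 355.03 × 6.1530 = 2184.5 W.
P_in = P_out/η = 2184.5/0.837 = 2609.9 W.
I_p = P_in/V_p = 2609.9/6600 = 0.395 A.

I_p ≈ 0.395 A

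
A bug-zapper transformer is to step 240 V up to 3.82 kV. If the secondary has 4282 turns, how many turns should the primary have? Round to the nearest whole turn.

N_p = 269 turns

N_p/N_s = V_p/V_s, so N_p = 4282 × 240/3820 = 269.0 ≈ 269 turns.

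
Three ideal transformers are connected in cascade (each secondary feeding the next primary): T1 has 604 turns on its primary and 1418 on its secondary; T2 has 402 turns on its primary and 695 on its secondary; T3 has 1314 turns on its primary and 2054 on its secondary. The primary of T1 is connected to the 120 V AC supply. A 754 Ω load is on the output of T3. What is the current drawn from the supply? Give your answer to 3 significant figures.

Secondary of T1: V = 120.00 × 1418/604 = 281.72 V.
Secondary of T2: V = 281.72 × 695/402 = 487.06 V.
Secondary of T3: V = 487.06 × 2054/1314 = 761.35 V.
I_load = 761.35/754 = 1.0097 A, so P_out = 761.35 × 1.0097 = 768.77 W.
All ideal ⇒ P_in = P_out, so I_supply = 768.77/120 = 6.41 A.

I_supply ≈ 6.41 A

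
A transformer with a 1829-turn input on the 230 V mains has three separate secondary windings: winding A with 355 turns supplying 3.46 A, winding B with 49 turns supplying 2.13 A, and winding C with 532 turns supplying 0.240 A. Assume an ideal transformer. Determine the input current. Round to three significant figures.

I_in ≈ 0.798 A

V_A = 230 × 355/1829 = 44.642 V; V_B = 230 × 49/1829 = 6.1618 V; V_C = 230 × 532/1829 = 66.900 V.
P_out = V_A I_A + V_B I_B + V_C I_C = 44.642×3.46 + 6.1618×2.13 + 66.900×0.240 = 154.46 + 13.125 + 16.056 = 183.64 W.
Ideal ⇒ P_in = P_out, so I_in = P_out/V_in = 183.64/230 = 0.798 A.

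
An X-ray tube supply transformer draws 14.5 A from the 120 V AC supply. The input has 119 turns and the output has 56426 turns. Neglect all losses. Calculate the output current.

I_out/I_in = N_in/N_out, so I_out = 14.5 × 119/56426 = 0.0306 A.

I_out ≈ 0.0306 A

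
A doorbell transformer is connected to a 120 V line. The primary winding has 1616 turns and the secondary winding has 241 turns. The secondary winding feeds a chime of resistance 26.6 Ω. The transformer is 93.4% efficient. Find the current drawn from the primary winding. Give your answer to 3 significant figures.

I_p ≈ 0.107 A

V_s = 120 × 241/1616 = 17.896 V.
I_s = V_s/R = 17.896/26.6 = 0.67278 A.
P_out = V_s I_s = 17.896 × 0.67278 = 12.040 W.
P_in = P_out/η = 12.040/0.934 = 12.891 W.
I_p = P_in/V_p = 12.891/120 = 0.107 A.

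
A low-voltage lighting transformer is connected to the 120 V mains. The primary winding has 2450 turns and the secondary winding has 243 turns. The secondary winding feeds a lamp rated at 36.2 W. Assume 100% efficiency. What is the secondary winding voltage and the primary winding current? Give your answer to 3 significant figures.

V_s = V_p × N_s/N_p = 120 × 243/2450 = 11.902 V.
I_s = P/V_s = 36.2/11.902 = 3.0415 A.
I_p = I_s × N_s/N_p = 3.0415 × 243/2450 = 0.302 A.

V_s ≈ 11.9 V, I_p ≈ 0.302 A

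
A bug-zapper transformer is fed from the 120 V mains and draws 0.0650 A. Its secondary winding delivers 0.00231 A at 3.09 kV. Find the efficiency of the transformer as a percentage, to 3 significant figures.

η ≈ 91.5%

P_in = 120 × 0.0650 = 7.80000 W.
P_out = 3090 × 0.00231 = 7.13790 W.
η = P_out/P_in = 7.13790/7.80000 = 0.915.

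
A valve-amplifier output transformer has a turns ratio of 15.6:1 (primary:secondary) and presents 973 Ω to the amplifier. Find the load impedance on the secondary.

Z_s = Z_p/(N_p/N_s)² = 973/15.6² = 4.00 Ω.

Z_s ≈ 4.00 Ω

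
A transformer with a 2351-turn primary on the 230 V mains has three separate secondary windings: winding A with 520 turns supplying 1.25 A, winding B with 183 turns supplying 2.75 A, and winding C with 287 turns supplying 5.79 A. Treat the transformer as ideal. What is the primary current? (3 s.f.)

I_p ≈ 1.20 A

V_A = 230 × 520/2351 = 50.872 V; V_B = 230 × 183/2351 = 17.903 V; V_C = 230 × 287/2351 = 28.077 V.
P_out = V_A I_A + V_B I_B + V_C I_C = 50.872×1.25 + 17.903×2.75 + 28.077×5.79 = 63.590 + 49.233 + 162.57 = 275.39 W.
Ideal ⇒ P_in = P_out, so I_p = P_out/V_p = 275.39/230 = 1.20 A.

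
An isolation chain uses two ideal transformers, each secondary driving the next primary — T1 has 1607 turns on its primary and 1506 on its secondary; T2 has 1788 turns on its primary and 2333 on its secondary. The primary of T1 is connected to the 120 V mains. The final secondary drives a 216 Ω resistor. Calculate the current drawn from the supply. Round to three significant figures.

Secondary of T1: V = 120.00 × 1506/1607 = 112.46 V.
Secondary of T2: V = 112.46 × 2333/1788 = 146.74 V.
I_load = 146.74/216 = 0.67933 A, so P_out = 146.74 × 0.67933 = 99.683 W.
All ideal ⇒ P_in = P_out, so I_supply = 99.683/120 = 0.831 A.

I_supply ≈ 0.831 A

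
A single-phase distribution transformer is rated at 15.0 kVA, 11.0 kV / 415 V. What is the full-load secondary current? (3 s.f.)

I_s ≈ 36.1 A

I_s = S/V_s = 15000/415 = 36.1 A.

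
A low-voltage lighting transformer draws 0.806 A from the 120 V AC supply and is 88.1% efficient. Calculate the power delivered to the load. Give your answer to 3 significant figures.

P_out ≈ 85.2 W

P_in = V_p I_p = 120 × 0.806 = 96.720 W.
P_out = η P_in = 0.881 × 96.720 = 85.2 W.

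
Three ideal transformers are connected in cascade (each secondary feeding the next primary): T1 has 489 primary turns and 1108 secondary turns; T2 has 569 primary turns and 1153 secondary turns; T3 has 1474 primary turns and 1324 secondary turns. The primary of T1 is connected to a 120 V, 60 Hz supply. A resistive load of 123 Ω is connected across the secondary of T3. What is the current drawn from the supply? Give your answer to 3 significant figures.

I_supply ≈ 16.6 A

After T1: V = 120.00 × 1108/489 = 271.90 V.
After T2: V = 271.90 × 1153/569 = 550.97 V.
After T3: V = 550.97 × 1324/1474 = 494.90 V.
I_load = 494.90/123 = 4.0236 A, so P_out = 494.90 × 4.0236 = 1991.3 W.
All ideal ⇒ P_in = P_out, so I_supply = 1991.3/120 = 16.6 A.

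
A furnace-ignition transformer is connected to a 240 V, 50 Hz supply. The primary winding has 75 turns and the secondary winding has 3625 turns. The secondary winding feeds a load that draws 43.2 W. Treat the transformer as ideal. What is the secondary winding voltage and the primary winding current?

V_s ≈ 11600 V, I_p ≈ 0.180 A

V_s = V_p × N_s/N_p = 240 × 3625/75 = 11600 V.
I_s = P/V_s = 43.2/11600 = 0.0037241 A.
I_p = I_s × N_s/N_p = 0.0037241 × 3625/75 = 0.180 A.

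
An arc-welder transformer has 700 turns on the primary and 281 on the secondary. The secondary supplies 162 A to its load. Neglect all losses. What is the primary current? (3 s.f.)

I_p ≈ 65.0 A

For an ideal transformer I_p/I_s = N_s/N_p, so I_p = 162 × 281/700 = 65.0 A.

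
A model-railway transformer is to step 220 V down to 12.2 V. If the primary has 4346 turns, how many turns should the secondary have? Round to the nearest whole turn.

N_s/N_p = V_s/V_p, so N_s = 4346 × 12.2/220 = 241.0 ≈ 241 turns.

N_s = 241 turns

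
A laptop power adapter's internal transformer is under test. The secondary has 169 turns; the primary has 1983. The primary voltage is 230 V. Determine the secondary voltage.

V_s/V_p = N_s/N_p, so V_s = 230 × 169/1983 = 19.6 V.

V_s ≈ 19.6 V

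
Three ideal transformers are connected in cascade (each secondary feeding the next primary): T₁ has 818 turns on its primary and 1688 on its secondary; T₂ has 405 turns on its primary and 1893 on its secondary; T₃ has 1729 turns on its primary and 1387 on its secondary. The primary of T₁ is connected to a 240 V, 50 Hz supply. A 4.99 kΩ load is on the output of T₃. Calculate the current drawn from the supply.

I_supply ≈ 2.88 A

After T₁: V = 240.00 × 1688/818 = 495.26 V.
After T₂: V = 495.26 × 1893/405 = 2314.9 V.
After T₃: V = 2314.9 × 1387/1729 = 1857.0 V.
I_load = 1857.0/4990 = 0.37214 A, so P_out = 1857.0 × 0.37214 = 691.06 W.
All ideal ⇒ P_in = P_out, so I_supply = 691.06/240 = 2.88 A.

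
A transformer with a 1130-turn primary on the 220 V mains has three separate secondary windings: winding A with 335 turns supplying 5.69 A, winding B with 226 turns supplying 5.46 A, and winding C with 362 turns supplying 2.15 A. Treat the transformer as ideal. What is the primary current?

V_A = 220 × 335/1130 = 65.221 V; V_B = 220 × 226/1130 = 44.000 V; V_C = 220 × 362/1130 = 70.478 V.
P_out = V_A I_A + V_B I_B + V_C I_C = 65.221×5.69 + 44.000×5.46 + 70.478×2.15 = 371.11 + 240.24 + 151.53 = 762.88 W.
Ideal ⇒ P_in = P_out, so I_p = P_out/V_p = 762.88/220 = 3.47 A.

I_p ≈ 3.47 A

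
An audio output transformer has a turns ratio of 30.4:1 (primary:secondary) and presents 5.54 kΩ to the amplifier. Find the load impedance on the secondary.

Z_s = Z_p/(N_p/N_s)² = 5540/30.4² = 5.99 Ω.

Z_s ≈ 5.99 Ω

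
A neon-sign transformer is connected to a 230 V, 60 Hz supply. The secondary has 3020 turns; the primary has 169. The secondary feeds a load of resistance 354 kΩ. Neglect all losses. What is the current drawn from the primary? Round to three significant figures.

V_s = V_p × N_s/N_p = 230 × 3020/169 = 4110.1 V.
I_s = V_s/R = 4110.1/354000 = 0.011610 A.
For an ideal transformer I_p N_p = I_s N_s, so I_p = 0.011610 × 3020/169 = 0.207 A.

I_p ≈ 0.207 A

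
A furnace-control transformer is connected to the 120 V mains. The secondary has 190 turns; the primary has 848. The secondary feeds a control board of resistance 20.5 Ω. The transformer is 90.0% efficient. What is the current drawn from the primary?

V_s = 120 × 190/848 = 26.887 V.
I_s = V_s/R = 26.887/20.5 = 1.3116 A.
P_out = V_s I_s = 26.887 × 1.3116 = 35.263 W.
P_in = P_out/η = 35.263/0.900 = 39.182 W.
I_p = P_in/V_p = 39.182/120 = 0.327 A.

I_p ≈ 0.327 A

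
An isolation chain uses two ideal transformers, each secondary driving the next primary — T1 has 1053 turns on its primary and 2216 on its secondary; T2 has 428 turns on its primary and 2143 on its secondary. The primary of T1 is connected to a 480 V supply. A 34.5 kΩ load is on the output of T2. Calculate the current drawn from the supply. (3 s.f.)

I_supply ≈ 1.54 A

After T1: V = 480.00 × 2216/1053 = 1010.1 V.
After T2: V = 1010.1 × 2143/428 = 5057.8 V.
I_load = 5057.8/34500 = 0.14660 A, so P_out = 5057.8 × 0.14660 = 741.49 W.
All ideal ⇒ P_in = P_out, so I_supply = 741.49/480 = 1.54 A.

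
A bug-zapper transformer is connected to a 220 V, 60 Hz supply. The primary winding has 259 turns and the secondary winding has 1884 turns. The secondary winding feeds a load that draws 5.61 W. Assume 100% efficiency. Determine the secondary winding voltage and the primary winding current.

V_s ≈ 1600 V, I_p ≈ 0.0255 A

V_s = V_p × N_s/N_p = 220 × 1884/259 = 1600.3 V.
I_s = P/V_s = 5.61/1600.3 = 0.0035056 A.
I_p = I_s × N_s/N_p = 0.0035056 × 1884/259 = 0.0255 A.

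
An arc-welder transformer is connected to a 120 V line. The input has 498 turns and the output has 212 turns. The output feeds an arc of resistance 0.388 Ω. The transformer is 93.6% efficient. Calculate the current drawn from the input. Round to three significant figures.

I_in ≈ 59.9 A

V_out = 120 × 212/498 = 51.084 V.
I_out = V_out/R = 51.084/0.388 = 131.66 A.
P_out = V_out I_out = 51.084 × 131.66 = 6725.8 W.
P_in = P_out/η = 6725.8/0.936 = 7185.7 W.
I_in = P_in/V_in = 7185.7/120 = 59.9 A.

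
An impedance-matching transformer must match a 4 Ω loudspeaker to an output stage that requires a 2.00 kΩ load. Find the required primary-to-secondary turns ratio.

N_p/N_s ≈ 22.4

Z_p/Z_s = (N_p/N_s)², so N_p/N_s = √(2000/4) = √500 = 22.4.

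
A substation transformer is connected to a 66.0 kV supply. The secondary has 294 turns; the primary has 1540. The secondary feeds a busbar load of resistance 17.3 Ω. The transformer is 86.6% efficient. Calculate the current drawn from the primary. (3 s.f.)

I_p ≈ 161 A

V_s = 66000 × 294/1540 = 12600 V.
I_s = V_s/R = 12600/17.3 = 728.32 A.
P_out = V_s I_s = 12600 × 728.32 = 9.1769×10^6 W.
P_in = P_out/η = 9.1769×10^6/0.866 = 1.0597×10^7 W.
I_p = P_in/V_p = 1.0597×10^7/66000 = 161 A.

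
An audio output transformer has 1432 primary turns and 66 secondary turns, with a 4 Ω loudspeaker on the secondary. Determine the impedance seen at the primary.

Z_p ≈ 1880 Ω

Z_p = (N_p/N_s)² × Z_s = (1432/66)² × 4 = 1880 Ω.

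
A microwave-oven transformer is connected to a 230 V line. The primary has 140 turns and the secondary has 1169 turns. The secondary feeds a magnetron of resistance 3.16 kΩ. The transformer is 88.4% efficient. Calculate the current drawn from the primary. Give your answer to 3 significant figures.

V_s = 230 × 1169/140 = 1920.5 V.
I_s = V_s/R = 1920.5/3160 = 0.60775 A.
P_out = V_s I_s = 1920.5 × 0.60775 = 1167.2 W.
P_in = P_out/η = 1167.2/0.884 = 1320.4 W.
I_p = P_in/V_p = 1320.4/230 = 5.74 A.

I_p ≈ 5.74 A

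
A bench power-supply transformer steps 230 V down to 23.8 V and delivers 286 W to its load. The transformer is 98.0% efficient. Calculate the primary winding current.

P_in = P_out/η = 286/0.980 = 291.84 W.
I_p = P_in/V_p = 291.84/230 = 1.27 A.

I_p ≈ 1.27 A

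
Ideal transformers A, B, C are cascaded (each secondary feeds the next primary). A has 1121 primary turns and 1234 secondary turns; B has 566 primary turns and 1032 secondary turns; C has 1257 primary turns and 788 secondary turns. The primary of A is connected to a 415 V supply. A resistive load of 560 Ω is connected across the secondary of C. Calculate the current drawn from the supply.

I_supply ≈ 1.17 A

Secondary of A: V = 415.00 × 1234/1121 = 456.83 V.
Secondary of B: V = 456.83 × 1032/566 = 832.95 V.
Secondary of C: V = 832.95 × 788/1257 = 522.17 V.
I_load = 522.17/560 = 0.93245 A, so P_out = 522.17 × 0.93245 = 486.90 W.
All ideal ⇒ P_in = P_out, so I_supply = 486.90/415 = 1.17 A.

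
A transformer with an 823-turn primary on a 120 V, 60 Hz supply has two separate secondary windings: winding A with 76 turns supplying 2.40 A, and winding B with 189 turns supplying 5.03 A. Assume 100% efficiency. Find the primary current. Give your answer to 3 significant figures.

V_A = 120 × 76/823 = 11.081 V; V_B = 120 × 189/823 = 27.558 V.
P_out = V_A I_A + V_B I_B = 11.081×2.40 + 27.558×5.03 = 26.595 + 138.62 = 165.21 W.
Ideal ⇒ P_in = P_out, so I_p = P_out/V_p = 165.21/120 = 1.38 A.

I_p ≈ 1.38 A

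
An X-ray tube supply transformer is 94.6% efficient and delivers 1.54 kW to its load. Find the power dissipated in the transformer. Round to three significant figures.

P_in = P_out/η = 1540/0.946 = 1627.91 W.
P_loss = P_in − P_out = 1627.91 − 1540 = 87.9 W.

P_loss ≈ 87.9 W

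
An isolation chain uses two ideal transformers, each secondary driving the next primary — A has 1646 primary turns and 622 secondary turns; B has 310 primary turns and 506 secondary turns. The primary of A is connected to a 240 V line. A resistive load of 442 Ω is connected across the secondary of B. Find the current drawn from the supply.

I_supply ≈ 0.207 A

Secondary of A: V = 240.00 × 622/1646 = 90.693 V.
Secondary of B: V = 90.693 × 506/310 = 148.03 V.
I_load = 148.03/442 = 0.33492 A, so P_out = 148.03 × 0.33492 = 49.579 W.
All ideal ⇒ P_in = P_out, so I_supply = 49.579/240 = 0.207 A.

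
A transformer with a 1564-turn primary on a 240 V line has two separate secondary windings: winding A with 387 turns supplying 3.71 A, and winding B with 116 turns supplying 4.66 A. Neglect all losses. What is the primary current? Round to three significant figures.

V_A = 240 × 387/1564 = 59.386 V; V_B = 240 × 116/1564 = 17.801 V.
P_out = V_A I_A + V_B I_B = 59.386×3.71 + 17.801×4.66 = 220.32 + 82.950 = 303.27 W.
Ideal ⇒ P_in = P_out, so I_p = P_out/V_p = 303.27/240 = 1.26 A.

I_p ≈ 1.26 A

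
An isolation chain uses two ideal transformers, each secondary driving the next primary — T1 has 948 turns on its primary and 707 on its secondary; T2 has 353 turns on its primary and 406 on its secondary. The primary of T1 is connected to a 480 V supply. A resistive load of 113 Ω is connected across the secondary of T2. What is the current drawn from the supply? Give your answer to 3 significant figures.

I_supply ≈ 3.13 A

Secondary of T1: V = 480.00 × 707/948 = 357.97 V.
Secondary of T2: V = 357.97 × 406/353 = 411.72 V.
I_load = 411.72/113 = 3.6436 A, so P_out = 411.72 × 3.6436 = 1500.1 W.
All ideal ⇒ P_in = P_out, so I_supply = 1500.1/480 = 3.13 A.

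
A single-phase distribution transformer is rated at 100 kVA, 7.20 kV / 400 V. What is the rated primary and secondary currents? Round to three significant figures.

I_p ≈ 13.9 A, I_s ≈ 250 A

I_p = S/V_p = 100000/7200 = 13.9 A.
I_s = S/V_s = 100000/400 = 250 A.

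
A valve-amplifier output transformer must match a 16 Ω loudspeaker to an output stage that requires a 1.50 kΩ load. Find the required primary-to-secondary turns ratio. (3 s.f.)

Z_p/Z_s = (N_p/N_s)², so N_p/N_s = √(1500/16) = √93.8 = 9.68.

N_p/N_s ≈ 9.68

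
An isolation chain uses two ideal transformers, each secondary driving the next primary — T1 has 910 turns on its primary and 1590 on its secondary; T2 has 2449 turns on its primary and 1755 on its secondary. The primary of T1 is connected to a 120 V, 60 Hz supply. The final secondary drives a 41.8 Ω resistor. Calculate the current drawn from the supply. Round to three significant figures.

I_supply ≈ 4.50 A

Secondary of T1: V = 120.00 × 1590/910 = 209.67 V.
Secondary of T2: V = 209.67 × 1755/2449 = 150.25 V.
I_load = 150.25/41.8 = 3.5946 A, so P_out = 150.25 × 3.5946 = 540.10 W.
All ideal ⇒ P_in = P_out, so I_supply = 540.10/120 = 4.50 A.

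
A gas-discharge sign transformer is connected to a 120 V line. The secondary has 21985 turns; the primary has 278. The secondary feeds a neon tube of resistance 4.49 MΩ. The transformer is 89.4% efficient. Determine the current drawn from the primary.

V_s = 120 × 21985/278 = 9489.9 V.
I_s = V_s/R = 9489.9/(4.49×10^6) = 0.0021136 A.
P_out = V_s I_s = 9489.9 × 0.0021136 = 20.058 W.
P_in = P_out/η = 20.058/0.894 = 22.436 W.
I_p = P_in/V_p = 22.436/120 = 0.187 A.

I_p ≈ 0.187 A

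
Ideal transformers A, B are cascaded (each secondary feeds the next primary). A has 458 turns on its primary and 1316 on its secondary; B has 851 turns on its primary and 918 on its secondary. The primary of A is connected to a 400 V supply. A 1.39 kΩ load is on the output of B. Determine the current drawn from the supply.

After A: V = 400.00 × 1316/458 = 1149.3 V.
After B: V = 1149.3 × 918/851 = 1239.8 V.
I_load = 1239.8/1390 = 0.89197 A, so P_out = 1239.8 × 0.89197 = 1105.9 W.
All ideal ⇒ P_in = P_out, so I_supply = 1105.9/400 = 2.76 A.

I_supply ≈ 2.76 A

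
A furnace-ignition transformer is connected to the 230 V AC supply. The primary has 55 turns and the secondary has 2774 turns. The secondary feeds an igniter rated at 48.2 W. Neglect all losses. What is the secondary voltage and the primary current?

V_s ≈ 11600 V, I_p ≈ 0.210 A

V_s = V_p × N_s/N_p = 230 × 2774/55 = 11600 V.
I_s = P/V_s = 48.2/11600 = 0.0041550 A.
I_p = I_s × N_s/N_p = 0.0041550 × 2774/55 = 0.210 A.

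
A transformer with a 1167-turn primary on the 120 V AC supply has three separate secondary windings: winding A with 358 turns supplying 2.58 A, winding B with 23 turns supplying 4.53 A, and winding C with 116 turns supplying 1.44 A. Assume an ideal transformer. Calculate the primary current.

V_A = 120 × 358/1167 = 36.812 V; V_B = 120 × 23/1167 = 2.3650 V; V_C = 120 × 116/1167 = 11.928 V.
P_out = V_A I_A + V_B I_B + V_C I_C = 36.812×2.58 + 2.3650×4.53 + 11.928×1.44 = 94.976 + 10.714 + 17.176 = 122.87 W.
Ideal ⇒ P_in = P_out, so I_p = P_out/V_p = 122.87/120 = 1.02 A.

I_p ≈ 1.02 A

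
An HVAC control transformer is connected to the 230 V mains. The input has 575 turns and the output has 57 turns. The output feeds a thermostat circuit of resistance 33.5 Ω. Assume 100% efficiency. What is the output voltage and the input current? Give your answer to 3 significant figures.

V_out ≈ 22.8 V, I_in ≈ 0.0675 A

V_out = V_in × N_out/N_in = 230 × 57/575 = 22.800 V.
I_out = V_out/R = 22.800/33.5 = 0.68060 A.
I_in = I_out × N_out/N_in = 0.68060 × 57/575 = 0.0675 A.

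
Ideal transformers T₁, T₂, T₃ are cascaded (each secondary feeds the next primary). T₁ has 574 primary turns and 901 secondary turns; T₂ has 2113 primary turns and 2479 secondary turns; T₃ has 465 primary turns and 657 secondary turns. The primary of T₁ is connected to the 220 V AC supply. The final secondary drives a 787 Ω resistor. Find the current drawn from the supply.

I_supply ≈ 1.89 A

Secondary of T₁: V = 220.00 × 901/574 = 345.33 V.
Secondary of T₂: V = 345.33 × 2479/2113 = 405.15 V.
Secondary of T₃: V = 405.15 × 657/465 = 572.43 V.
I_load = 572.43/787 = 0.72736 A, so P_out = 572.43 × 0.72736 = 416.37 W.
All ideal ⇒ P_in = P_out, so I_supply = 416.37/220 = 1.89 A.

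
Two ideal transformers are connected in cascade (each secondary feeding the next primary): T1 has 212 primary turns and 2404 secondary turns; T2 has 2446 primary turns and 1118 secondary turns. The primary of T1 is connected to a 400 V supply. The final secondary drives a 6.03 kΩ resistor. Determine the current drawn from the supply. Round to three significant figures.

I_supply ≈ 1.78 A

Secondary of T1: V = 400.00 × 2404/212 = 4535.8 V.
Secondary of T2: V = 4535.8 × 1118/2446 = 2073.2 V.
I_load = 2073.2/6030 = 0.34382 A, so P_out = 2073.2 × 0.34382 = 712.80 W.
All ideal ⇒ P_in = P_out, so I_supply = 712.80/400 = 1.78 A.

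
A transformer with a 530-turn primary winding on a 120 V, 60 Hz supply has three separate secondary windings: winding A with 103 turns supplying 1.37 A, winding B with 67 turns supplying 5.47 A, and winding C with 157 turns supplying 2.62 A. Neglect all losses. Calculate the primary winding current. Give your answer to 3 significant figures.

V_A = 120 × 103/530 = 23.321 V; V_B = 120 × 67/530 = 15.170 V; V_C = 120 × 157/530 = 35.547 V.
P_out = V_A I_A + V_B I_B + V_C I_C = 23.321×1.37 + 15.170×5.47 + 35.547×2.62 = 31.949 + 82.979 + 93.134 = 208.06 W.
Ideal ⇒ P_in = P_out, so I_p = P_out/V_p = 208.06/120 = 1.73 A.

I_p ≈ 1.73 A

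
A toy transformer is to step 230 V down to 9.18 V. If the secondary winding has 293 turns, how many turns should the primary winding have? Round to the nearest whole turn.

N_p/N_s = V_p/V_s, so N_p = 293 × 230/9.18 = 7341.0 ≈ 7341 turns.

N_p = 7341 turns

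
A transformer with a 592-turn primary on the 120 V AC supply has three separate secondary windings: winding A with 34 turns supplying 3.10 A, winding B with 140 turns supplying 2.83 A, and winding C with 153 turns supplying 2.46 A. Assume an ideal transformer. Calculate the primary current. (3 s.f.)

V_A = 120 × 34/592 = 6.8919 V; V_B = 120 × 140/592 = 28.378 V; V_C = 120 × 153/592 = 31.014 V.
P_out = V_A I_A + V_B I_B + V_C I_C = 6.8919×3.10 + 28.378×2.83 + 31.014×2.46 = 21.365 + 80.311 + 76.293 = 177.97 W.
Ideal ⇒ P_in = P_out, so I_p = P_out/V_p = 177.97/120 = 1.48 A.

I_p ≈ 1.48 A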